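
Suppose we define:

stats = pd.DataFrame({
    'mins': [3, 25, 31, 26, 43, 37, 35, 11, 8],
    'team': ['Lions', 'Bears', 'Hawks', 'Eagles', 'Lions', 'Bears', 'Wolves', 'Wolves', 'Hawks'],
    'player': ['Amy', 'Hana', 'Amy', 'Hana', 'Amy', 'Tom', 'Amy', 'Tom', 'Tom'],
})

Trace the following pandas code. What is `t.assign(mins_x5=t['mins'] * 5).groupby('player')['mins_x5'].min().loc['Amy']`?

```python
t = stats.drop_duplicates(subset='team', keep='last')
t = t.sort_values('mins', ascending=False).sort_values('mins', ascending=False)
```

drop duplicate team (keep=last):
   mins    team player
3    26  Eagles   Hana
4    43   Lions    Amy
5    37   Bears    Tom
7    11  Wolves    Tom
8     8   Hawks    Tom
sort by mins descending:
   mins    team player
4    43   Lions    Amy
5    37   Bears    Tom
3    26  Eagles   Hana
7    11  Wolves    Tom
8     8   Hawks    Tom
sort by mins descending:
   mins    team player
4    43   Lions    Amy
5    37   Bears    Tom
3    26  Eagles   Hana
7    11  Wolves    Tom
8     8   Hawks    Tom
add column mins_x5 = t['mins'] * 5:
   mins    team player  mins_x5
4    43   Lions    Amy      215
5    37   Bears    Tom      185
3    26  Eagles   Hana      130
7    11  Wolves    Tom       55
8     8   Hawks    Tom       40
group by player, min of mins_x5:
player
Amy     215
Hana    130
Tom      40
Name: mins_x5, dtype: int64
Reading off the value at index 'Amy', we get 215.

215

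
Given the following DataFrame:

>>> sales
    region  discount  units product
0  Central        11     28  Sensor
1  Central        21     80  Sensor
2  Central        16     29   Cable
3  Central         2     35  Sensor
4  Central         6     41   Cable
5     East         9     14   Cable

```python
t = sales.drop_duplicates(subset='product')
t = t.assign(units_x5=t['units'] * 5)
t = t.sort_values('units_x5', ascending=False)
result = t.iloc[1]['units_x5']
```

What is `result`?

140

drop duplicate product (keep=first):
    region  discount  units product
0  Central        11     28  Sensor
2  Central        16     29   Cable
add column units_x5 = t['units'] * 5:
    region  discount  units product  units_x5
0  Central        11     28  Sensor       140
2  Central        16     29   Cable       145
sort by units_x5 descending:
    region  discount  units product  units_x5
2  Central        16     29   Cable       145
0  Central        11     28  Sensor       140
The value at position 1, column 'units_x5' is 140.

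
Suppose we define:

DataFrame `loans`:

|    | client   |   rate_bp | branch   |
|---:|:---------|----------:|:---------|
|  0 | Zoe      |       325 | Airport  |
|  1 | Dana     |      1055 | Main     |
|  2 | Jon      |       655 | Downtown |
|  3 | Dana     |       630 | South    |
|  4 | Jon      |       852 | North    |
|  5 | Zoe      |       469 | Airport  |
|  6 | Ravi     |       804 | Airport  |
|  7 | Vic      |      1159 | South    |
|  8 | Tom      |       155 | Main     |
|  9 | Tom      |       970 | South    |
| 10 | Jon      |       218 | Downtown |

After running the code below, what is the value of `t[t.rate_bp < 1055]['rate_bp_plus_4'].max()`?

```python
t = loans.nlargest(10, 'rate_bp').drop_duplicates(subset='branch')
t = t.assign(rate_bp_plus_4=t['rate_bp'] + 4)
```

take 10 rows with largest rate_bp:
   client  rate_bp    branch
7     Vic     1159     South
1    Dana     1055      Main
9     Tom      970     South
4     Jon      852     North
6    Ravi      804   Airport
2     Jon      655  Downtown
3    Dana      630     South
5     Zoe      469   Airport
0     Zoe      325   Airport
10    Jon      218  Downtown
drop duplicate branch (keep=first):
  client  rate_bp    branch
7    Vic     1159     South
1   Dana     1055      Main
4    Jon      852     North
6   Ravi      804   Airport
2    Jon      655  Downtown
add column rate_bp_plus_4 = t['rate_bp'] + 4:
  client  rate_bp    branch  rate_bp_plus_4
7    Vic     1159     South            1163
1   Dana     1055      Main            1059
4    Jon      852     North             856
6   Ravi      804   Airport             808
2    Jon      655  Downtown             659
filter rows where rate_bp < 1055:
  client  rate_bp    branch  rate_bp_plus_4
4    Jon      852     North             856
6   Ravi      804   Airport             808
2    Jon      655  Downtown             659

856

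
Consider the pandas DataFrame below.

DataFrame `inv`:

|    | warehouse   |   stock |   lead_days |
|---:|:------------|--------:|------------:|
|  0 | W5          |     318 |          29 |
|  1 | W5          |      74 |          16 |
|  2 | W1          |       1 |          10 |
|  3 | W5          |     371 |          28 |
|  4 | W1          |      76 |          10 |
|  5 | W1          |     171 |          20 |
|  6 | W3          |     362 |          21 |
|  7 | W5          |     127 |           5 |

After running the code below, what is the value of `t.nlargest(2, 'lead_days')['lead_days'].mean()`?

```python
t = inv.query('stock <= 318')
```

24.5

filter rows where stock <= 318:
  warehouse  stock  lead_days
0        W5    318         29
1        W5     74         16
2        W1      1         10
4        W1     76         10
5        W1    171         20
7        W5    127          5
take 2 rows with largest lead_days:
  warehouse  stock  lead_days
0        W5    318         29
5        W1    171         20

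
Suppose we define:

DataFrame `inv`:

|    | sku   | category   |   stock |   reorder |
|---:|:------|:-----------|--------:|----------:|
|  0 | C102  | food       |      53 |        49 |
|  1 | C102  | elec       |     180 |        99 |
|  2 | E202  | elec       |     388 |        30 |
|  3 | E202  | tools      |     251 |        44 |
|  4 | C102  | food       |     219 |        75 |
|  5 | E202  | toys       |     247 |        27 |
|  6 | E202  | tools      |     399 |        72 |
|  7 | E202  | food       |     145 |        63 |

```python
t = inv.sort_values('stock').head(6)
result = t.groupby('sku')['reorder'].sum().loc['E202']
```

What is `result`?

sort by stock:
    sku category  stock  reorder
0  C102     food     53       49
7  E202     food    145       63
1  C102     elec    180       99
4  C102     food    219       75
5  E202     toys    247       27
3  E202    tools    251       44
2  E202     elec    388       30
6  E202    tools    399       72
take first 6 rows:
    sku category  stock  reorder
0  C102     food     53       49
7  E202     food    145       63
1  C102     elec    180       99
4  C102     food    219       75
5  E202     toys    247       27
3  E202    tools    251       44
group by sku, sum of reorder:
sku
C102    223
E202    134
Name: reorder, dtype: int64
Then the value at index 'E202': 134

134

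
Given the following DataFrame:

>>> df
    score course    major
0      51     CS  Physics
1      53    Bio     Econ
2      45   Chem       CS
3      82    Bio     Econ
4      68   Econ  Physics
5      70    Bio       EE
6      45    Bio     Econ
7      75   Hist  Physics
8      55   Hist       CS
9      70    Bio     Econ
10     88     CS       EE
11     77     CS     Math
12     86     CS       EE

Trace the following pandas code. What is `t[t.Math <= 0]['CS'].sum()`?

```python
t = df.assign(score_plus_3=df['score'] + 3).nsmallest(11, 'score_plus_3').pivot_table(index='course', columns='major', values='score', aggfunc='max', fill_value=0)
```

100

add column score_plus_3 = df['score'] + 3:
    score course    major  score_plus_3
0      51     CS  Physics            54
1      53    Bio     Econ            56
2      45   Chem       CS            48
3      82    Bio     Econ            85
4      68   Econ  Physics            71
5      70    Bio       EE            73
6      45    Bio     Econ            48
7      75   Hist  Physics            78
8      55   Hist       CS            58
9      70    Bio     Econ            73
10     88     CS       EE            91
11     77     CS     Math            80
12     86     CS       EE            89
take 11 rows with smallest score_plus_3:
    score course    major  score_plus_3
2      45   Chem       CS            48
6      45    Bio     Econ            48
0      51     CS  Physics            54
1      53    Bio     Econ            56
8      55   Hist       CS            58
4      68   Econ  Physics            71
5      70    Bio       EE            73
9      70    Bio     Econ            73
7      75   Hist  Physics            78
11     77     CS     Math            80
3      82    Bio     Econ            85
pivot: rows=course, cols=major, max(score):
major   CS  EE  Econ  Math  Physics
course                             
Bio      0  70    82     0        0
CS       0   0     0    77       51
Chem    45   0     0     0        0
Econ     0   0     0     0       68
Hist    55   0     0     0       75
filter rows where Math <= 0:
major   CS  EE  Econ  Math  Physics
course                             
Bio      0  70    82     0        0
Chem    45   0     0     0        0
Econ     0   0     0     0       68
Hist    55   0     0     0       75
Then the sum of column 'CS': 100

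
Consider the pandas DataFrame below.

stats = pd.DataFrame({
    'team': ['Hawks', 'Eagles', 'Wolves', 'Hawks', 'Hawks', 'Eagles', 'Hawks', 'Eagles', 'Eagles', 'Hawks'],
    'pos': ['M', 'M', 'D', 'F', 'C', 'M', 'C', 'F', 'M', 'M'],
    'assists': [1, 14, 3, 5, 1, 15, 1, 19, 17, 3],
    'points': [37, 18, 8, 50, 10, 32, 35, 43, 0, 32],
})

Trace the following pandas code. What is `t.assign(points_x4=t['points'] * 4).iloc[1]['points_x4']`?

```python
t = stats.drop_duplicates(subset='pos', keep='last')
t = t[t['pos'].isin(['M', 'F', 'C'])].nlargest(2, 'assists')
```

128

drop duplicate pos (keep=last):
     team pos  assists  points
2  Wolves   D        3       8
6   Hawks   C        1      35
7  Eagles   F       19      43
9   Hawks   M        3      32
filter rows where pos in ['M', 'F', 'C']:
     team pos  assists  points
6   Hawks   C        1      35
7  Eagles   F       19      43
9   Hawks   M        3      32
take 2 rows with largest assists:
     team pos  assists  points
7  Eagles   F       19      43
9   Hawks   M        3      32
add column points_x4 = t['points'] * 4:
     team pos  assists  points  points_x4
7  Eagles   F       19      43        172
9   Hawks   M        3      32        128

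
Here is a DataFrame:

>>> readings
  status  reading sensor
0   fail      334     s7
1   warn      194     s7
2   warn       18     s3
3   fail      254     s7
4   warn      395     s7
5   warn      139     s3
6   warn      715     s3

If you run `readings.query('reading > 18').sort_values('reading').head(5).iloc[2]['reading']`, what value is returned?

254

filter rows where reading > 18:
  status  reading sensor
0   fail      334     s7
1   warn      194     s7
3   fail      254     s7
4   warn      395     s7
5   warn      139     s3
6   warn      715     s3
sort by reading:
  status  reading sensor
5   warn      139     s3
1   warn      194     s7
3   fail      254     s7
0   fail      334     s7
4   warn      395     s7
6   warn      715     s3
take first 5 rows:
  status  reading sensor
5   warn      139     s3
1   warn      194     s7
3   fail      254     s7
0   fail      334     s7
4   warn      395     s7
Reading off the value at position 2, column 'reading', we get 254.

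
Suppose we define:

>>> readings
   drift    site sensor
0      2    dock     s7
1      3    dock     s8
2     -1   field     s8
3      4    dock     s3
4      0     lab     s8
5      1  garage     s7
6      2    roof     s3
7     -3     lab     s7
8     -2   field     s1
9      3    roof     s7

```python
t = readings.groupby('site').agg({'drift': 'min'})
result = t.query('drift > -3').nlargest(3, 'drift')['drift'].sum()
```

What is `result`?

group by site, min of drift:
        drift
site         
dock        2
field      -2
garage      1
lab        -3
roof        2
filter rows where drift > -3:
        drift
site         
dock        2
field      -2
garage      1
roof        2
take 3 rows with largest drift:
        drift
site         
dock        2
roof        2
garage      1
The sum of column 'drift' is 5.

5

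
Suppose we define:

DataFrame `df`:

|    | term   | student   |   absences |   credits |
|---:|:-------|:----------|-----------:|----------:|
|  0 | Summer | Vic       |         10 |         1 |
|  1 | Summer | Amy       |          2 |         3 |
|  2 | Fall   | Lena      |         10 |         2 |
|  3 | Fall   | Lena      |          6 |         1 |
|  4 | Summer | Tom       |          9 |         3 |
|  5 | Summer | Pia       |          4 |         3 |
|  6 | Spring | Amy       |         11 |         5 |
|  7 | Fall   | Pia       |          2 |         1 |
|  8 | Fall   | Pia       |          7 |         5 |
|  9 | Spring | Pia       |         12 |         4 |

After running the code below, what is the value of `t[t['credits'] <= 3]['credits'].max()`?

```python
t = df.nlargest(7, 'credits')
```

3

take 7 rows with largest credits:
     term student  absences  credits
6  Spring     Amy        11        5
8    Fall     Pia         7        5
9  Spring     Pia        12        4
1  Summer     Amy         2        3
4  Summer     Tom         9        3
5  Summer     Pia         4        3
2    Fall    Lena        10        2
filter rows where credits <= 3:
     term student  absences  credits
1  Summer     Amy         2        3
4  Summer     Tom         9        3
5  Summer     Pia         4        3
2    Fall    Lena        10        2
Hence 3.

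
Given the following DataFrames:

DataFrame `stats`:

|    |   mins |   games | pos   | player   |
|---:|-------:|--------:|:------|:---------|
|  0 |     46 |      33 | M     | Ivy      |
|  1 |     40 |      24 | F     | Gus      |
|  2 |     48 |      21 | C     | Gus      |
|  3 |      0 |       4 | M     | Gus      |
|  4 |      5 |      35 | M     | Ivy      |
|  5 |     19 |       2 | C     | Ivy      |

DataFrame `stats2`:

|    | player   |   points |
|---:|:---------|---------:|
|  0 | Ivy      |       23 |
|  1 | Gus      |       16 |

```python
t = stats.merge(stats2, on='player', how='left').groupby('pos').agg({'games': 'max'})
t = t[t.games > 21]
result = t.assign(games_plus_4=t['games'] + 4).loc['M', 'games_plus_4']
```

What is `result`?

39

merge on 'player' (how='left') → 6 rows:
   mins  games pos player  points
0    46     33   M    Ivy      23
1    40     24   F    Gus      16
2    48     21   C    Gus      16
3     0      4   M    Gus      16
4     5     35   M    Ivy      23
5    19      2   C    Ivy      23
group by pos, max of games:
     games
pos       
C       21
F       24
M       35
filter rows where games > 21:
     games
pos       
F       24
M       35
add column games_plus_4 = t['games'] + 4:
     games  games_plus_4
pos                     
F       24            28
M       35            39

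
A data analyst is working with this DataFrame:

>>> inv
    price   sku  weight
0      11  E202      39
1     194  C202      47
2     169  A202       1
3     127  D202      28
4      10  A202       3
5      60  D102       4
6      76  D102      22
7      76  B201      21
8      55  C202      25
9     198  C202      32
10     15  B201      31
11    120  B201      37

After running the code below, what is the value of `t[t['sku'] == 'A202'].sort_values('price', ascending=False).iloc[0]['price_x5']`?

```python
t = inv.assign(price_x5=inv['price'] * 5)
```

add column price_x5 = inv['price'] * 5:
    price   sku  weight  price_x5
0      11  E202      39        55
1     194  C202      47       970
2     169  A202       1       845
3     127  D202      28       635
4      10  A202       3        50
5      60  D102       4       300
6      76  D102      22       380
7      76  B201      21       380
8      55  C202      25       275
9     198  C202      32       990
10     15  B201      31        75
11    120  B201      37       600
filter rows where sku == 'A202':
   price   sku  weight  price_x5
2    169  A202       1       845
4     10  A202       3        50
sort by price descending:
   price   sku  weight  price_x5
2    169  A202       1       845
4     10  A202       3        50
The value at position 0, column 'price_x5' is 845.

845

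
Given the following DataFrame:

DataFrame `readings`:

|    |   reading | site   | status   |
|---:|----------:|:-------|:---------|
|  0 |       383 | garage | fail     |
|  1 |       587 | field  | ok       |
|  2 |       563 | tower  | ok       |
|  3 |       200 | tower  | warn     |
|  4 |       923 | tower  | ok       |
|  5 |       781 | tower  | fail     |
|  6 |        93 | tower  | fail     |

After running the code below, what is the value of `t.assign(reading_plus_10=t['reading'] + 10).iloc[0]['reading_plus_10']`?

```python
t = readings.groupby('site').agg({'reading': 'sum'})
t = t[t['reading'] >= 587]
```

group by site, sum of reading:
        reading
site           
field       587
garage      383
tower      2560
filter rows where reading >= 587:
       reading
site          
field      587
tower     2560
add column reading_plus_10 = t['reading'] + 10:
       reading  reading_plus_10
site                           
field      587              597
tower     2560             2570
Hence 597.

597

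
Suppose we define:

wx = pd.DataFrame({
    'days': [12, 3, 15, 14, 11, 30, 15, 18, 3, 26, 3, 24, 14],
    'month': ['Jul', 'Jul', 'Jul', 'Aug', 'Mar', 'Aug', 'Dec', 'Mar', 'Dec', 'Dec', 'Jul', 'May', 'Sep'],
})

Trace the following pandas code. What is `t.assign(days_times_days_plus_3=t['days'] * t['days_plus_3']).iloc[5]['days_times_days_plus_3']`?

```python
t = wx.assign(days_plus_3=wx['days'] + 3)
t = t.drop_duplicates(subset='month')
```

add column days_plus_3 = wx['days'] + 3:
    days month  days_plus_3
0     12   Jul           15
1      3   Jul            6
2     15   Jul           18
3     14   Aug           17
4     11   Mar           14
5     30   Aug           33
6     15   Dec           18
7     18   Mar           21
8      3   Dec            6
9     26   Dec           29
10     3   Jul            6
11    24   May           27
12    14   Sep           17
drop duplicate month (keep=first):
    days month  days_plus_3
0     12   Jul           15
3     14   Aug           17
4     11   Mar           14
6     15   Dec           18
11    24   May           27
12    14   Sep           17
add column days_times_days_plus_3 = t['days'] * t['days_plus_3']:
    days month  days_plus_3  days_times_days_plus_3
0     12   Jul           15                     180
3     14   Aug           17                     238
4     11   Mar           14                     154
6     15   Dec           18                     270
11    24   May           27                     648
12    14   Sep           17                     238
value at position 5, column 'days_times_days_plus_3' → 238

238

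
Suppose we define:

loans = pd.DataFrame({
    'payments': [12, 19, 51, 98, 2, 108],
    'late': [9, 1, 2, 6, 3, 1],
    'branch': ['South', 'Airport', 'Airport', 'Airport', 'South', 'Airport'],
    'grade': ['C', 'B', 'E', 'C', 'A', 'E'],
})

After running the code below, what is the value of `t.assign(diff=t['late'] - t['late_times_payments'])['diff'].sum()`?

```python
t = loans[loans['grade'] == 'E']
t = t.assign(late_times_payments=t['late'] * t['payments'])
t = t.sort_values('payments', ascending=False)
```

filter rows where grade == 'E':
   payments  late   branch grade
2        51     2  Airport     E
5       108     1  Airport     E
add column late_times_payments = t['late'] * t['payments']:
   payments  late   branch grade  late_times_payments
2        51     2  Airport     E                  102
5       108     1  Airport     E                  108
sort by payments descending:
   payments  late   branch grade  late_times_payments
5       108     1  Airport     E                  108
2        51     2  Airport     E                  102
add column diff = t['late'] - t['late_times_payments']:
   payments  late   branch grade  late_times_payments  diff
5       108     1  Airport     E                  108  -107
2        51     2  Airport     E                  102  -100
Finally, sum of column 'diff' = -207.

-207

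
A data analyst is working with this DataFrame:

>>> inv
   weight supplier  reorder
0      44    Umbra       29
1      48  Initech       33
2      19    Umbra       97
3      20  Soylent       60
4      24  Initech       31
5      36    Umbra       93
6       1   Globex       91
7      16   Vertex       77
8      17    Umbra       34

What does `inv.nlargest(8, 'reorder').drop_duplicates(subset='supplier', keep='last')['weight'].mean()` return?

take 8 rows with largest reorder:
   weight supplier  reorder
2      19    Umbra       97
5      36    Umbra       93
6       1   Globex       91
7      16   Vertex       77
3      20  Soylent       60
8      17    Umbra       34
1      48  Initech       33
4      24  Initech       31
drop duplicate supplier (keep=last):
   weight supplier  reorder
6       1   Globex       91
7      16   Vertex       77
3      20  Soylent       60
8      17    Umbra       34
4      24  Initech       31
Reading off the mean of column 'weight', we get 15.6.

15.6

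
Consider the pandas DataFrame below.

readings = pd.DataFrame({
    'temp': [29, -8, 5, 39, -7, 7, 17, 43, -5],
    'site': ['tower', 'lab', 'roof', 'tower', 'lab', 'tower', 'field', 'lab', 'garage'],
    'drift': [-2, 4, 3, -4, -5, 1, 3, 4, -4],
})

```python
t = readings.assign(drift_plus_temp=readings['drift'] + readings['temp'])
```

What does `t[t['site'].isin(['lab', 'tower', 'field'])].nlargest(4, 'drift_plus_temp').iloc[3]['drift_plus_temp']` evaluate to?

20

add column drift_plus_temp = readings['drift'] + readings['temp']:
   temp    site  drift  drift_plus_temp
0    29   tower     -2               27
1    -8     lab      4               -4
2     5    roof      3                8
3    39   tower     -4               35
4    -7     lab     -5              -12
5     7   tower      1                8
6    17   field      3               20
7    43     lab      4               47
8    -5  garage     -4               -9
filter rows where site in ['lab', 'tower', 'field']:
   temp   site  drift  drift_plus_temp
0    29  tower     -2               27
1    -8    lab      4               -4
3    39  tower     -4               35
4    -7    lab     -5              -12
5     7  tower      1                8
6    17  field      3               20
7    43    lab      4               47
take 4 rows with largest drift_plus_temp:
   temp   site  drift  drift_plus_temp
7    43    lab      4               47
3    39  tower     -4               35
0    29  tower     -2               27
6    17  field      3               20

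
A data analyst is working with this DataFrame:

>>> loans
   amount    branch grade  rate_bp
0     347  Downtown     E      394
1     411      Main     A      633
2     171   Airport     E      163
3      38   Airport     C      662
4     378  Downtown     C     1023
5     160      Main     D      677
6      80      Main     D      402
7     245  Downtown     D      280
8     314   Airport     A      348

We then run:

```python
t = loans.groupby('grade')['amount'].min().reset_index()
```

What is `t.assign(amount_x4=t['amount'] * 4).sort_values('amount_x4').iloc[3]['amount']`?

314

group by grade, min of amount:
grade
A    314
C     38
D     80
E    171
Name: amount, dtype: int64
reset_index():
  grade  amount
0     A     314
1     C      38
2     D      80
3     E     171
add column amount_x4 = t['amount'] * 4:
  grade  amount  amount_x4
0     A     314       1256
1     C      38        152
2     D      80        320
3     E     171        684
sort by amount_x4:
  grade  amount  amount_x4
1     C      38        152
2     D      80        320
3     E     171        684
0     A     314       1256
The value at position 3, column 'amount' is 314.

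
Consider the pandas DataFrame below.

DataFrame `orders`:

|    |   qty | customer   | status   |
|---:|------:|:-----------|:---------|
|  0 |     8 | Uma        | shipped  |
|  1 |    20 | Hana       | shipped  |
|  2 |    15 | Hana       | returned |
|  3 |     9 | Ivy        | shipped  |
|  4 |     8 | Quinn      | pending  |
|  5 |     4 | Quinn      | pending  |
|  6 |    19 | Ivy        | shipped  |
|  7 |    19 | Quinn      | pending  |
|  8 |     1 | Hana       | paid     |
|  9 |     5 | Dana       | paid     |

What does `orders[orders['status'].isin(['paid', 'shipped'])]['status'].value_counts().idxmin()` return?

paid

filter rows where status in ['paid', 'shipped']:
   qty customer   status
0    8      Uma  shipped
1   20     Hana  shipped
3    9      Ivy  shipped
6   19      Ivy  shipped
8    1     Hana     paid
9    5     Dana     paid
value_counts of status:
status
shipped    4
paid       2
Name: count, dtype: int64
The label with the smallest value is paid.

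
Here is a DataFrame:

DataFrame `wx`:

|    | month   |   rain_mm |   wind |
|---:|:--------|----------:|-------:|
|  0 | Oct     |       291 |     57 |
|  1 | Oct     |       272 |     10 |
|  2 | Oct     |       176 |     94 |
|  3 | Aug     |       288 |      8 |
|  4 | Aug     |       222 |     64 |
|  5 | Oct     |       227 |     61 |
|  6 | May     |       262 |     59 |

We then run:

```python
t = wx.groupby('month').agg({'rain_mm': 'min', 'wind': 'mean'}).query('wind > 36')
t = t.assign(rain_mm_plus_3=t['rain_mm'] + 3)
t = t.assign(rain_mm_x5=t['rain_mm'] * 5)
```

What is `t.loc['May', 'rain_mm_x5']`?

1310

group by month: min(rain_mm), mean(wind):
       rain_mm  wind
month               
Aug        222  36.0
May        262  59.0
Oct        176  55.5
filter rows where wind > 36:
       rain_mm  wind
month               
May        262  59.0
Oct        176  55.5
add column rain_mm_plus_3 = t['rain_mm'] + 3:
       rain_mm  wind  rain_mm_plus_3
month                               
May        262  59.0             265
Oct        176  55.5             179
add column rain_mm_x5 = t['rain_mm'] * 5:
       rain_mm  wind  rain_mm_plus_3  rain_mm_x5
month                                           
May        262  59.0             265        1310
Oct        176  55.5             179         880
Finally, value at row 'May', column 'rain_mm_x5' = 1310.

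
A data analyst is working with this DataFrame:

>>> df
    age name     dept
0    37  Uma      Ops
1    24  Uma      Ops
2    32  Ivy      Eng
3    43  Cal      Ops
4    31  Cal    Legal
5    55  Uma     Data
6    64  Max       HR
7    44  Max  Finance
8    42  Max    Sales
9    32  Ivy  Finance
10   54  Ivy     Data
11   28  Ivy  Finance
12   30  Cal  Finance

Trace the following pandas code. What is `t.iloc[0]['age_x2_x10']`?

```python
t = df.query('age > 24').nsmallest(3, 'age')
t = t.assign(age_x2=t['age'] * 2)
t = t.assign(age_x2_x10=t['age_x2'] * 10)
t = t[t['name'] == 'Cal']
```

filter rows where age > 24:
    age name     dept
0    37  Uma      Ops
2    32  Ivy      Eng
3    43  Cal      Ops
4    31  Cal    Legal
5    55  Uma     Data
6    64  Max       HR
7    44  Max  Finance
8    42  Max    Sales
9    32  Ivy  Finance
10   54  Ivy     Data
11   28  Ivy  Finance
12   30  Cal  Finance
take 3 rows with smallest age:
    age name     dept
11   28  Ivy  Finance
12   30  Cal  Finance
4    31  Cal    Legal
add column age_x2 = t['age'] * 2:
    age name     dept  age_x2
11   28  Ivy  Finance      56
12   30  Cal  Finance      60
4    31  Cal    Legal      62
add column age_x2_x10 = t['age_x2'] * 10:
    age name     dept  age_x2  age_x2_x10
11   28  Ivy  Finance      56         560
12   30  Cal  Finance      60         600
4    31  Cal    Legal      62         620
filter rows where name == 'Cal':
    age name     dept  age_x2  age_x2_x10
12   30  Cal  Finance      60         600
4    31  Cal    Legal      62         620
Hence 600.

600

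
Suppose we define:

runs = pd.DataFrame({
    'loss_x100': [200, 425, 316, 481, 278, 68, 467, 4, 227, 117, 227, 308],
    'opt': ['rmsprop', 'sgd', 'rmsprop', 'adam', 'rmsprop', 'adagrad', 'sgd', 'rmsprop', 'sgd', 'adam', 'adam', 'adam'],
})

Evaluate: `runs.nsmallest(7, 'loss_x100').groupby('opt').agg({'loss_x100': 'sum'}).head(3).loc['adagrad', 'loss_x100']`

take 7 rows with smallest loss_x100:
    loss_x100      opt
7           4  rmsprop
5          68  adagrad
9         117     adam
0         200  rmsprop
8         227      sgd
10        227     adam
4         278  rmsprop
group by opt, sum of loss_x100:
         loss_x100
opt               
adagrad         68
adam           344
rmsprop        482
sgd            227
take first 3 rows:
         loss_x100
opt               
adagrad         68
adam           344
rmsprop        482

68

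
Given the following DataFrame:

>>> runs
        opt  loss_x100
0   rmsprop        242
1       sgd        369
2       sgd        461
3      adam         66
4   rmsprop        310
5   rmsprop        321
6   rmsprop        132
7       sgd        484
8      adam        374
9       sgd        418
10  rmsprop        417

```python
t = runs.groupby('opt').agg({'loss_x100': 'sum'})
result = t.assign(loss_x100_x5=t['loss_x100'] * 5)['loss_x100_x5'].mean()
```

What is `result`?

group by opt, sum of loss_x100:
         loss_x100
opt               
adam           440
rmsprop       1422
sgd           1732
add column loss_x100_x5 = t['loss_x100'] * 5:
         loss_x100  loss_x100_x5
opt                             
adam           440          2200
rmsprop       1422          7110
sgd           1732          8660
mean of column 'loss_x100_x5' → 5990.0

5990.0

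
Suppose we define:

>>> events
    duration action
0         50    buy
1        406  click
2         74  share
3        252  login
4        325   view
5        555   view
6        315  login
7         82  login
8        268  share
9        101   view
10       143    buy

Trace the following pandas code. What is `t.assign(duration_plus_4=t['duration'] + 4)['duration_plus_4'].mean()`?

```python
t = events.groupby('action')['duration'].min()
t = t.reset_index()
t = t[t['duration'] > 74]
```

group by action, min of duration:
action
buy       50
click    406
login     82
share     74
view     101
Name: duration, dtype: int64
reset_index():
  action  duration
0    buy        50
1  click       406
2  login        82
3  share        74
4   view       101
filter rows where duration > 74:
  action  duration
1  click       406
2  login        82
4   view       101
add column duration_plus_4 = t['duration'] + 4:
  action  duration  duration_plus_4
1  click       406              410
2  login        82               86
4   view       101              105
Hence 200.333333333.

200.333333333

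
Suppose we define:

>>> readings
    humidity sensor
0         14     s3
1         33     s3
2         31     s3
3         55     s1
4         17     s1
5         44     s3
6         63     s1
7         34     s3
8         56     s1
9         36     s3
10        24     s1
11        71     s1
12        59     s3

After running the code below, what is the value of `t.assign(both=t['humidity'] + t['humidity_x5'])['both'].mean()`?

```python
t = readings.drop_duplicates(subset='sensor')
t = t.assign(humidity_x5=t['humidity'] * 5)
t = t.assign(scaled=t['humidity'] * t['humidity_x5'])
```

drop duplicate sensor (keep=first):
   humidity sensor
0        14     s3
3        55     s1
add column humidity_x5 = t['humidity'] * 5:
   humidity sensor  humidity_x5
0        14     s3           70
3        55     s1          275
add column scaled = t['humidity'] * t['humidity_x5']:
   humidity sensor  humidity_x5  scaled
0        14     s3           70     980
3        55     s1          275   15125
add column both = t['humidity'] + t['humidity_x5']:
   humidity sensor  humidity_x5  scaled  both
0        14     s3           70     980    84
3        55     s1          275   15125   330
Then the mean of column 'both': 207.0

207.0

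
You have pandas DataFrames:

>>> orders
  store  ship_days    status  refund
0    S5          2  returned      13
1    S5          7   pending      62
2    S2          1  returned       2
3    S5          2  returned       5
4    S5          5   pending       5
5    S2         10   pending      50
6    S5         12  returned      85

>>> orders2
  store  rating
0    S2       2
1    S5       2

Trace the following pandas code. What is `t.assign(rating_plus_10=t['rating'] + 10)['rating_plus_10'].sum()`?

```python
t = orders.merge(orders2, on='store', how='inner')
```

merge on 'store' (how='inner') → 7 rows:
  store  ship_days    status  refund  rating
0    S5          2  returned      13       2
1    S5          7   pending      62       2
2    S2          1  returned       2       2
3    S5          2  returned       5       2
4    S5          5   pending       5       2
5    S2         10   pending      50       2
6    S5         12  returned      85       2
add column rating_plus_10 = t['rating'] + 10:
  store  ship_days    status  refund  rating  rating_plus_10
0    S5          2  returned      13       2              12
1    S5          7   pending      62       2              12
2    S2          1  returned       2       2              12
3    S5          2  returned       5       2              12
4    S5          5   pending       5       2              12
5    S2         10   pending      50       2              12
6    S5         12  returned      85       2              12
Hence 84.

84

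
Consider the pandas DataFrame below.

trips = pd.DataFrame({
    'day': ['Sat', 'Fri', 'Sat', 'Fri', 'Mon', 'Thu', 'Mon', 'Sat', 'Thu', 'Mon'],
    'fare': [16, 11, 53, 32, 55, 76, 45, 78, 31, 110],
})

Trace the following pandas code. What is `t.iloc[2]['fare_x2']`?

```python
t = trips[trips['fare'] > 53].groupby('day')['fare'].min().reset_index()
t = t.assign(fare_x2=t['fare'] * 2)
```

152

filter rows where fare > 53:
   day  fare
4  Mon    55
5  Thu    76
7  Sat    78
9  Mon   110
group by day, min of fare:
day
Mon    55
Sat    78
Thu    76
Name: fare, dtype: int64
reset_index():
   day  fare
0  Mon    55
1  Sat    78
2  Thu    76
add column fare_x2 = t['fare'] * 2:
   day  fare  fare_x2
0  Mon    55      110
1  Sat    78      156
2  Thu    76      152
value at position 2, column 'fare_x2' → 152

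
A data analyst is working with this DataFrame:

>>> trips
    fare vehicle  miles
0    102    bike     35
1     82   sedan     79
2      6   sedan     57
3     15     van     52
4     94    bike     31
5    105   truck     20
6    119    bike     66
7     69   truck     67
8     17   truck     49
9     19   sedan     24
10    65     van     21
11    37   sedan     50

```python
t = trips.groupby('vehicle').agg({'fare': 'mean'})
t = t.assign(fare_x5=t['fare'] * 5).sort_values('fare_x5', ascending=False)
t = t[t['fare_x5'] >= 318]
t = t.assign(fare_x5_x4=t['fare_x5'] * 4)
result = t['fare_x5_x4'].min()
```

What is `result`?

1273.33333333

group by vehicle, mean of fare:
               fare
vehicle            
bike     105.000000
sedan     36.000000
truck     63.666667
van       40.000000
add column fare_x5 = t['fare'] * 5:
               fare     fare_x5
vehicle                        
bike     105.000000  525.000000
sedan     36.000000  180.000000
truck     63.666667  318.333333
van       40.000000  200.000000
sort by fare_x5 descending:
               fare     fare_x5
vehicle                        
bike     105.000000  525.000000
truck     63.666667  318.333333
van       40.000000  200.000000
sedan     36.000000  180.000000
filter rows where fare_x5 >= 318:
               fare     fare_x5
vehicle                        
bike     105.000000  525.000000
truck     63.666667  318.333333
add column fare_x5_x4 = t['fare_x5'] * 4:
               fare     fare_x5   fare_x5_x4
vehicle                                     
bike     105.000000  525.000000  2100.000000
truck     63.666667  318.333333  1273.333333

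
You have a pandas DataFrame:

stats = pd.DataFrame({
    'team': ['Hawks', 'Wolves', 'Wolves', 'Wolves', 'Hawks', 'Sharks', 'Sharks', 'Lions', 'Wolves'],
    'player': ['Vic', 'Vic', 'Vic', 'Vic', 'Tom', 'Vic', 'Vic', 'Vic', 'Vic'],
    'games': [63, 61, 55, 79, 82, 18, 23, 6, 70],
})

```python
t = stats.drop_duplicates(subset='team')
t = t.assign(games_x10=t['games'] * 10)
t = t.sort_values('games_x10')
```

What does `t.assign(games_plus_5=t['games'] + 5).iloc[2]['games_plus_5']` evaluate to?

66

drop duplicate team (keep=first):
     team player  games
0   Hawks    Vic     63
1  Wolves    Vic     61
5  Sharks    Vic     18
7   Lions    Vic      6
add column games_x10 = t['games'] * 10:
     team player  games  games_x10
0   Hawks    Vic     63        630
1  Wolves    Vic     61        610
5  Sharks    Vic     18        180
7   Lions    Vic      6         60
sort by games_x10:
     team player  games  games_x10
7   Lions    Vic      6         60
5  Sharks    Vic     18        180
1  Wolves    Vic     61        610
0   Hawks    Vic     63        630
add column games_plus_5 = t['games'] + 5:
     team player  games  games_x10  games_plus_5
7   Lions    Vic      6         60            11
5  Sharks    Vic     18        180            23
1  Wolves    Vic     61        610            66
0   Hawks    Vic     63        630            68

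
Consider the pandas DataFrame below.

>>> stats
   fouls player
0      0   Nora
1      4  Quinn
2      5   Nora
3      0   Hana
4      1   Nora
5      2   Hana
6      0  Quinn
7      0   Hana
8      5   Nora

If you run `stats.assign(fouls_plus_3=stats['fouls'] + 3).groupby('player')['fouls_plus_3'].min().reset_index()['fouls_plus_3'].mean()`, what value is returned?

add column fouls_plus_3 = stats['fouls'] + 3:
   fouls player  fouls_plus_3
0      0   Nora             3
1      4  Quinn             7
2      5   Nora             8
3      0   Hana             3
4      1   Nora             4
5      2   Hana             5
6      0  Quinn             3
7      0   Hana             3
8      5   Nora             8
group by player, min of fouls_plus_3:
player
Hana     3
Nora     3
Quinn    3
Name: fouls_plus_3, dtype: int64
reset_index():
  player  fouls_plus_3
0   Hana             3
1   Nora             3
2  Quinn             3

3.0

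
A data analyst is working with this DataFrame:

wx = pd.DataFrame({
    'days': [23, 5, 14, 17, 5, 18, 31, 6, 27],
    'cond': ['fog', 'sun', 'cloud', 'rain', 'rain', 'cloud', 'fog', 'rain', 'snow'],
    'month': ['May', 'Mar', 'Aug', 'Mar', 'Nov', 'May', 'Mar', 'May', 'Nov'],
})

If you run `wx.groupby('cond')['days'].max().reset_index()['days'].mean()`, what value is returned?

group by cond, max of days:
cond
cloud    18
fog      31
rain     17
snow     27
sun       5
Name: days, dtype: int64
reset_index():
    cond  days
0  cloud    18
1    fog    31
2   rain    17
3   snow    27
4    sun     5
So mean() = 19.6.

19.6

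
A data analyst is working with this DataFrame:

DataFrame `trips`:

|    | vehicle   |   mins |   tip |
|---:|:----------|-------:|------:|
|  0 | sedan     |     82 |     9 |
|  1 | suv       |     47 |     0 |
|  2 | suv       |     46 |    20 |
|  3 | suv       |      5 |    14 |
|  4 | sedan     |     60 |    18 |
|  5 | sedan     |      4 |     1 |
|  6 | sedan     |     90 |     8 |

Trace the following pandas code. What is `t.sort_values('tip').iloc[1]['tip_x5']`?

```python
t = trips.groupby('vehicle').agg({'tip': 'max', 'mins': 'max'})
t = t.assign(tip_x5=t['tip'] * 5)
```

group by vehicle: max(tip), max(mins):
         tip  mins
vehicle           
sedan     18    90
suv       20    47
add column tip_x5 = t['tip'] * 5:
         tip  mins  tip_x5
vehicle                   
sedan     18    90      90
suv       20    47     100
sort by tip:
         tip  mins  tip_x5
vehicle                   
sedan     18    90      90
suv       20    47     100
The value at position 1, column 'tip_x5' is 100.

100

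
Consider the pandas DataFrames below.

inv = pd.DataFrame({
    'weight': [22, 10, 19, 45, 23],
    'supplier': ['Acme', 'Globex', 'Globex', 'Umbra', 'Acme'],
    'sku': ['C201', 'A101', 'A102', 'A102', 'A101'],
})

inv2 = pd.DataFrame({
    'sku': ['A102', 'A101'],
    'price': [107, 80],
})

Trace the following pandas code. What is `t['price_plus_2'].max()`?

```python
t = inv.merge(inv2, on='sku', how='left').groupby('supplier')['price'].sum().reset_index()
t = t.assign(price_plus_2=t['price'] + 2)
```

merge on 'sku' (how='left') → 5 rows:
   weight supplier   sku  price
0      22     Acme  C201    NaN
1      10   Globex  A101   80.0
2      19   Globex  A102  107.0
3      45    Umbra  A102  107.0
4      23     Acme  A101   80.0
group by supplier, sum of price:
supplier
Acme       80.0
Globex    187.0
Umbra     107.0
Name: price, dtype: float64
reset_index():
  supplier  price
0     Acme   80.0
1   Globex  187.0
2    Umbra  107.0
add column price_plus_2 = t['price'] + 2:
  supplier  price  price_plus_2
0     Acme   80.0          82.0
1   Globex  187.0         189.0
2    Umbra  107.0         109.0
So max() = 189.0.

189.0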